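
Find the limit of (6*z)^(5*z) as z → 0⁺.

1

Base → 0⁺ and exponent → 0⁺: a 0^0 form.
Take logs: 5z·ln(6z). This is 0·(−∞); rewriting as ln(6z)/(1/(5z)) and applying L'Hôpital gives 0.
Hence the limit is e^0 = 1.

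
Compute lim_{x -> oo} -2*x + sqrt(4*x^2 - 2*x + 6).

An ∞ − ∞ form. Rationalising with the conjugate, the difference becomes (-2x + 6) / (√(4*x^2 - 2*x + 6) + 2x).
For large x the denominator behaves like 2·2x, so the quotient tends to -2/4 = -1/2.

-1/2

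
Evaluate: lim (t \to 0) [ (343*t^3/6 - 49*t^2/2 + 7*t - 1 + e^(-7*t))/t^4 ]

2401/24

Direct substitution gives 0/0.
Apply L'Hôpital: lim (343*t^2/2 - 49*t + 7 - 7*e^(-7*t))/(4*t^3), still 0/0.
Apply L'Hôpital: lim (343*t - 49 + 49*e^(-7*t))/(12*t^2), still 0/0.
Apply L'Hôpital: lim (343 - 343*e^(-7*t))/(24*t), still 0/0.
After 4 applications of L'Hôpital's rule the quotient is (2401*e^(-7*t))/(24); substituting t = 0 gives 2401/24.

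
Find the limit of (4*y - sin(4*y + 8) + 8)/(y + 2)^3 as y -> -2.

32/3

Direct substitution gives 0/0.
Apply L'Hôpital: lim (4 - 4*cos(4*y + 8))/(3*(y + 2)^2), still 0/0.
Apply L'Hôpital: lim (16*sin(4*y + 8))/(6*y + 12), still 0/0.
After 3 applications of L'Hôpital's rule the quotient is (64*cos(4*y + 8))/(6); substituting y = -2 gives 32/3.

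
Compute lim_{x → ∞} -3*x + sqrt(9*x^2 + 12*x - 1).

2

An ∞ − ∞ form. Rationalising with the conjugate, the difference becomes (12x - 1) / (√(9*x^2 + 12*x - 1) + 3x).
For large x the denominator behaves like 2·3x, so the quotient tends to 12/6 = 2.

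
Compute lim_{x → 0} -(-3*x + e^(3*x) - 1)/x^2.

Direct substitution gives 0/0.
Apply L'Hôpital: lim (3*e^(3*x) - 3)/(-2*x), still 0/0.
After 2 applications of L'Hôpital's rule the quotient is (9*e^(3*x))/(-2); substituting x = 0 gives -9/2.

-9/2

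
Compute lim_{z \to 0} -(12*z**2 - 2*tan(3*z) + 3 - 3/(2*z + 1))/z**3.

-6

Substitution gives 0/0 (the numerator vanishes to order 3).
Expand each term to order z^3: the coefficient of z^3 in -3·1/(1 + 2z) is 24 and in -2·tan(3z) is -18.
Lower-order terms cancel with the polynomial part, so the numerator is (6)·z^3 + o(z^3), and the limit is (6)/(-1) = -6.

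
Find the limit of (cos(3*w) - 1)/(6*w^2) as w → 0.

Direct substitution gives 0/0.
Apply L'Hôpital: lim (-3*sin(3*w))/(12*w), still 0/0.
After 2 applications of L'Hôpital's rule the quotient is (-9*cos(3*w))/(12); substituting w = 0 gives -3/4.

-3/4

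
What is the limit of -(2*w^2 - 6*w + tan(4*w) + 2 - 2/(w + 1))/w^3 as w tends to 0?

-70/3

Substitution gives 0/0 (the numerator vanishes to order 3).
Expand each term to order w^3: the coefficient of w^3 in tan(4w) is 64/3 and in -2·1/(1 + w) is 2.
Lower-order terms cancel with the polynomial part, so the numerator is (70/3)·w^3 + o(w^3), and the limit is (70/3)/(-1) = -70/3.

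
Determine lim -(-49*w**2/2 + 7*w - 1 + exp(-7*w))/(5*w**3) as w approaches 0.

Direct substitution gives 0/0.
Apply L'Hôpital: lim (-49*w + 7 - 7*e^(-7*w))/(-15*w^2), still 0/0.
Apply L'Hôpital: lim (-49 + 49*e^(-7*w))/(-30*w), still 0/0.
After 3 applications of L'Hôpital's rule the quotient is (-343*e^(-7*w))/(-30); substituting w = 0 gives 343/30.

343/30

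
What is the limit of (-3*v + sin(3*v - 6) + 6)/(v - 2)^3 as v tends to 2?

Direct substitution gives 0/0.
Apply L'Hôpital: lim (3*cos(3*v - 6) - 3)/(3*(v - 2)^2), still 0/0.
Apply L'Hôpital: lim (-9*sin(3*v - 6))/(6*v - 12), still 0/0.
After 3 applications of L'Hôpital's rule the quotient is (-27*cos(3*v - 6))/(6); substituting v = 2 gives -9/2.

-9/2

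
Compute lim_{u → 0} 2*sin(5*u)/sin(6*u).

Substitution gives 0/0.
Divide numerator and denominator by u: sin(5u)/u → 5 and sin(6u)/u → 6, so the limit is 2·5/6 = 5/3.

5/3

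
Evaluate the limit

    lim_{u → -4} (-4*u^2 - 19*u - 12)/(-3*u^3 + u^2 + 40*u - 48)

-13/112

At u = -4 both the top and bottom vanish — a removable singularity. Factoring out (u + 4) from each leaves (-4*u - 3)/(-3*u^2 + 13*u - 12), which at u = -4 equals -13/112.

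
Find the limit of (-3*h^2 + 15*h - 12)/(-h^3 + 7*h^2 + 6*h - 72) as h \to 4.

-9/14

Since h = 4 makes numerator and denominator zero, (h - 4) divides both.
Cancelling it gives (3 - 3*h)/(-h^2 + 3*h + 18); now plug in h = 4 to get -9/14.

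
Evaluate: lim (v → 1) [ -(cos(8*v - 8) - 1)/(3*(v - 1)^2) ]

Direct substitution gives 0/0.
Apply L'Hôpital: lim (-8*sin(8*v - 8))/(6 - 6*v), still 0/0.
After 2 applications of L'Hôpital's rule the quotient is (-64*cos(8*v - 8))/(-6); substituting v = 1 gives 32/3.

32/3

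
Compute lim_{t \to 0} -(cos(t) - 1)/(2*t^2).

1/4

Direct substitution gives 0/0.
Apply L'Hôpital: lim (-sin(t))/(-4*t), still 0/0.
After 2 applications of L'Hôpital's rule the quotient is (-cos(t))/(-4); substituting t = 0 gives 1/4.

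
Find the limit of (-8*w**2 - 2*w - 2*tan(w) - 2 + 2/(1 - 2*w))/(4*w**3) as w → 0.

23/6

Substitution gives 0/0; apply L'Hôpital's rule 3 times.
After differentiating numerator and denominator 3 times the quotient is (8/cos(w)^2 - 12/cos(w)^4 + 96/(2*w - 1)^4)/(24); at w = 0 this is 23/6.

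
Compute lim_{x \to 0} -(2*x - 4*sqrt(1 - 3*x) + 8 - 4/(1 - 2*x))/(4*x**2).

23/8

Substitution gives 0/0 (the numerator vanishes to order 2).
Expand each term to order x^2: the coefficient of x^2 in -4·√(1 - 3x) is 9/2 and in -4·1/(1 - 2x) is -16.
Lower-order terms cancel with the polynomial part, so the numerator is (-23/2)·x^2 + o(x^2), and the limit is (-23/2)/(-4) = 23/8.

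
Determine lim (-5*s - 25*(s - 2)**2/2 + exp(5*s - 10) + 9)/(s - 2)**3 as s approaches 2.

Direct substitution gives 0/0.
Apply L'Hôpital: lim (-25*s + 5*e^(5*s - 10) + 45)/(3*(s - 2)^2), still 0/0.
Apply L'Hôpital: lim (25*e^(5*s - 10) - 25)/(6*s - 12), still 0/0.
After 3 applications of L'Hôpital's rule the quotient is (125*e^(5*s - 10))/(6); substituting s = 2 gives 125/6.

125/6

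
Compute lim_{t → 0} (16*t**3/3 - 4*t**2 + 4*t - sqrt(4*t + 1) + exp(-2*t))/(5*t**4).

Substitution gives 0/0; apply L'Hôpital's rule 4 times.
After differentiating numerator and denominator 4 times the quotient is (16*e^(-2*t) + 240/(4*t + 1)^(7/2))/(120); at t = 0 this is 32/15.

32/15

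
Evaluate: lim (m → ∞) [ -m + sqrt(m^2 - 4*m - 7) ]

-2

This has the form ∞ − ∞. Multiply and divide by the conjugate √(m^2 - 4*m - 7) + m.
That gives (-4m - 7) / (√(m^2 - 4*m - 7) + m).
Divide numerator and denominator by m: the limit is -4/(2·1) = -2.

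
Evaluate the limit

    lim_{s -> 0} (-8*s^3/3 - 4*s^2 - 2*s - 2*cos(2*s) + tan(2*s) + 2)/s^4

Substitution gives 0/0; apply L'Hôpital's rule 4 times.
After differentiating numerator and denominator 4 times the quotient is (-32*cos(2*s) + 384*tan(2*s)^5 + 640*tan(2*s)^3 + 256*tan(2*s))/(24); at s = 0 this is -4/3.

-4/3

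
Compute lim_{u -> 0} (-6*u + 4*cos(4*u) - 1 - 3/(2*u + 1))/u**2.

-44

Substitution gives 0/0; apply L'Hôpital's rule 2 times.
After differentiating numerator and denominator 2 times the quotient is (-64*cos(4*u) - 24/(2*u + 1)^3)/(2); at u = 0 this is -44.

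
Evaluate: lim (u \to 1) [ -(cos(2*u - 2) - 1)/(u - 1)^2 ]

2

Direct substitution gives 0/0.
Apply L'Hôpital: lim (-2*sin(2*u - 2))/(2 - 2*u), still 0/0.
After 2 applications of L'Hôpital's rule the quotient is (-4*cos(2*u - 2))/(-2); substituting u = 1 gives 2.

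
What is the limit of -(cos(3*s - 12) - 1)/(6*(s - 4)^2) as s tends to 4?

Direct substitution gives 0/0.
Apply L'Hôpital: lim (-3*sin(3*s - 12))/(48 - 12*s), still 0/0.
After 2 applications of L'Hôpital's rule the quotient is (-9*cos(3*s - 12))/(-12); substituting s = 4 gives 3/4.

3/4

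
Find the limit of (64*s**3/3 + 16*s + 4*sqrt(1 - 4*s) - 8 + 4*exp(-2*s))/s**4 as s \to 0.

Substitution gives 0/0; apply L'Hôpital's rule 4 times.
After differentiating numerator and denominator 4 times the quotient is (64*e^(-2*s) - 960/(1 - 4*s)^(7/2))/(24); at s = 0 this is -112/3.

-112/3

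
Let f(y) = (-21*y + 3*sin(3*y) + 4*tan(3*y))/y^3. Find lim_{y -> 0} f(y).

Substitution gives 0/0; apply L'Hôpital's rule 3 times.
After differentiating numerator and denominator 3 times the quotient is (-81*cos(3*y) + 648*tan(3*y)^4 + 864*tan(3*y)^2 + 216)/(6); at y = 0 this is 45/2.

45/2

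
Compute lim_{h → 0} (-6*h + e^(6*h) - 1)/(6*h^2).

3

Direct substitution gives 0/0.
Apply L'Hôpital: lim (6*e^(6*h) - 6)/(12*h), still 0/0.
After 2 applications of L'Hôpital's rule the quotient is (36*e^(6*h))/(12); substituting h = 0 gives 3.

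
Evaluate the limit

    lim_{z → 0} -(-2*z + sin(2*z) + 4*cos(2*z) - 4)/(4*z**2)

Substitution gives 0/0 (the numerator vanishes to order 2).
Expand each term to order z^2: the coefficient of z^2 in 4·cos(2z) is -8 and in sin(2z) is 0.
Lower-order terms cancel with the polynomial part, so the numerator is (-8)·z^2 + o(z^2), and the limit is (-8)/(-4) = 2.

2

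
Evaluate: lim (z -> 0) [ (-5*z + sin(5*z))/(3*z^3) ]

Direct substitution gives 0/0.
Apply L'Hôpital: lim (5*cos(5*z) - 5)/(9*z^2), still 0/0.
Apply L'Hôpital: lim (-25*sin(5*z))/(18*z), still 0/0.
After 3 applications of L'Hôpital's rule the quotient is (-125*cos(5*z))/(18); substituting z = 0 gives -125/18.

-125/18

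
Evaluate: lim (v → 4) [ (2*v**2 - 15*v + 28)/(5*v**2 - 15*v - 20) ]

1/25

Since v = 4 makes numerator and denominator zero, (v - 4) divides both.
Cancelling it gives (2*v - 7)/(5*v + 5); now plug in v = 4 to get 1/25.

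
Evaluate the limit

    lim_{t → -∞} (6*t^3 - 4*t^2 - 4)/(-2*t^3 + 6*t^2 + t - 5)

Numerator and denominator both have degree 3.
Dividing every term by t^3, all lower-order terms vanish and the limit is the ratio of leading coefficients, 6/(-2) = -3.

-3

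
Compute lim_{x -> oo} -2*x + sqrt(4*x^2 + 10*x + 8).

5/2

An ∞ − ∞ form. Rationalising with the conjugate, the difference becomes (10x + 8) / (√(4*x^2 + 10*x + 8) + 2x).
For large x the denominator behaves like 2·2x, so the quotient tends to 10/4 = 5/2.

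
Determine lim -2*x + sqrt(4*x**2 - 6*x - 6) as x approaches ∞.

-3/2

An ∞ − ∞ form. Rationalising with the conjugate, the difference becomes (-6x - 6) / (√(4*x^2 - 6*x - 6) + 2x).
For large x the denominator behaves like 2·2x, so the quotient tends to -6/4 = -3/2.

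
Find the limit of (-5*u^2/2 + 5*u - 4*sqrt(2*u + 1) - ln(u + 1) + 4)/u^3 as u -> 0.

-7/3

Substitution gives 0/0 (the numerator vanishes to order 3).
Expand each term to order u^3: the coefficient of u^3 in −ln(1 + u) is -1/3 and in -4·√(1 + 2u) is -2.
Lower-order terms cancel with the polynomial part, so the numerator is (-7/3)·u^3 + o(u^3), and the limit is (-7/3)/(1) = -7/3.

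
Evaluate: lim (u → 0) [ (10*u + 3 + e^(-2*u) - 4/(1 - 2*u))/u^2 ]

Substitution gives 0/0 (the numerator vanishes to order 2).
Expand each term to order u^2: the coefficient of u^2 in e^(-2u) is 2 and in -4·1/(1 - 2u) is -16.
Lower-order terms cancel with the polynomial part, so the numerator is (-14)·u^2 + o(u^2), and the limit is (-14)/(1) = -14.

-14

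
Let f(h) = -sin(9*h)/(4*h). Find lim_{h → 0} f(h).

Substitution gives 0/0.
Write it as (9/(-4))·sin(9h)/(9h); since sin(u)/u → 1, the limit is -9/4.

-9/4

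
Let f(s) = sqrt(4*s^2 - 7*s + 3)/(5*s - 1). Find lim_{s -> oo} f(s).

For large |s|, √(4*s^2 - 7*s + 3) ≈ √4·|s| and the denominator ≈ 5s.
Since s → +∞, |s| = s, giving √4/(5) = 2/5.

2/5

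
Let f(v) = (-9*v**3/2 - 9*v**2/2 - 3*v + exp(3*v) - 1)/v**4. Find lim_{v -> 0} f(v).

27/8

Direct substitution gives 0/0.
Apply L'Hôpital: lim (-27*v^2/2 - 9*v + 3*e^(3*v) - 3)/(4*v^3), still 0/0.
Apply L'Hôpital: lim (-27*v + 9*e^(3*v) - 9)/(12*v^2), still 0/0.
Apply L'Hôpital: lim (27*e^(3*v) - 27)/(24*v), still 0/0.
After 4 applications of L'Hôpital's rule the quotient is (81*e^(3*v))/(24); substituting v = 0 gives 27/8.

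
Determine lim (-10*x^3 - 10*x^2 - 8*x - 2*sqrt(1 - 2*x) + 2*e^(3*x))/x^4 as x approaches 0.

Substitution gives 0/0 (the numerator vanishes to order 4).
Expand each term to order x^4: the coefficient of x^4 in 2·e^(3x) is 27/4 and in -2·√(1 - 2x) is 5/4.
Lower-order terms cancel with the polynomial part, so the numerator is (8)·x^4 + o(x^4), and the limit is (8)/(1) = 8.

8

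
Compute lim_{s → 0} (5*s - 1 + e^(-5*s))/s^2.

Direct substitution gives 0/0.
Apply L'Hôpital: lim (5 - 5*e^(-5*s))/(2*s), still 0/0.
After 2 applications of L'Hôpital's rule the quotient is (25*e^(-5*s))/(2); substituting s = 0 gives 25/2.

25/2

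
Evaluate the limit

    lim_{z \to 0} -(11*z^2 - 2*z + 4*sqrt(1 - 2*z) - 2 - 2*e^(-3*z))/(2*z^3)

-7/2

Substitution gives 0/0 (the numerator vanishes to order 3).
Expand each term to order z^3: the coefficient of z^3 in -2·e^(-3z) is 9 and in 4·√(1 - 2z) is -2.
Lower-order terms cancel with the polynomial part, so the numerator is (7)·z^3 + o(z^3), and the limit is (7)/(-2) = -7/2.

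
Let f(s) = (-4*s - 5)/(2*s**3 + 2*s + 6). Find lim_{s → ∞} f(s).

0

The denominator has degree 3 and the numerator degree 1. Dividing numerator and denominator by s^3 sends every term to 0 except the leading denominator term, so the limit is 0.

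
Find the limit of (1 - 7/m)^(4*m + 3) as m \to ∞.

The base → 1 and the exponent → ∞: a 1^∞ form.
Take logarithms: (4m + 3)·ln(1 - 7/m). Since ln(1+u) ~ u for small u, this behaves like (4m)·(-7/m) → -28.
So the limit is e^(-28).

e^(-28)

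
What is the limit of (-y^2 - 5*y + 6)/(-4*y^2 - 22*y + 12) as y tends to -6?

7/26

Since y = -6 makes numerator and denominator zero, (y + 6) divides both.
Cancelling it gives (1 - y)/(2 - 4*y); now plug in y = -6 to get 7/26.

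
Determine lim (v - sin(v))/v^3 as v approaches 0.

Direct substitution gives 0/0.
Apply L'Hôpital: lim (1 - cos(v))/(3*v^2), still 0/0.
Apply L'Hôpital: lim (sin(v))/(6*v), still 0/0.
After 3 applications of L'Hôpital's rule the quotient is (cos(v))/(6); substituting v = 0 gives 1/6.

1/6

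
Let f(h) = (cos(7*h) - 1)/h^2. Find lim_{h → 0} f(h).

Direct substitution gives 0/0.
Apply L'Hôpital: lim (-7*sin(7*h))/(2*h), still 0/0.
After 2 applications of L'Hôpital's rule the quotient is (-49*cos(7*h))/(2); substituting h = 0 gives -49/2.

-49/2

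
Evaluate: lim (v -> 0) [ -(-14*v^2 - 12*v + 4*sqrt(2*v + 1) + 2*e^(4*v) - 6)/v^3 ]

Substitution gives 0/0; apply L'Hôpital's rule 3 times.
After differentiating numerator and denominator 3 times the quotient is (128*e^(4*v) + 12/(2*v + 1)^(5/2))/(-6); at v = 0 this is -70/3.

-70/3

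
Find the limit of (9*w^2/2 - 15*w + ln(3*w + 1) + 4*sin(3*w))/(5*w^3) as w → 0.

Substitution gives 0/0 (the numerator vanishes to order 3).
Expand each term to order w^3: the coefficient of w^3 in 4·sin(3w) is -18 and in ln(1 + 3w) is 9.
Lower-order terms cancel with the polynomial part, so the numerator is (-9)·w^3 + o(w^3), and the limit is (-9)/(5) = -9/5.

-9/5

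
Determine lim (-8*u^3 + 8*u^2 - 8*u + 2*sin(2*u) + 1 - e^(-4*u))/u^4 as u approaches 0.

-32/3

Substitution gives 0/0 (the numerator vanishes to order 4).
Expand each term to order u^4: the coefficient of u^4 in −e^(-4u) is -32/3 and in 2·sin(2u) is 0.
Lower-order terms cancel with the polynomial part, so the numerator is (-32/3)·u^4 + o(u^4), and the limit is (-32/3)/(1) = -32/3.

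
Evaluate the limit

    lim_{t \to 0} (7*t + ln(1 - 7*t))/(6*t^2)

Direct substitution gives 0/0.
Apply L'Hôpital: lim (7 - 7/(1 - 7*t))/(12*t), still 0/0.
After 2 applications of L'Hôpital's rule the quotient is (-49/(1 - 7*t)^2)/(12); substituting t = 0 gives -49/12.

-49/12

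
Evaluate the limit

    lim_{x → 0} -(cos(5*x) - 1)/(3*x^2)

Direct substitution gives 0/0.
Apply L'Hôpital: lim (-5*sin(5*x))/(-6*x), still 0/0.
After 2 applications of L'Hôpital's rule the quotient is (-25*cos(5*x))/(-6); substituting x = 0 gives 25/6.

25/6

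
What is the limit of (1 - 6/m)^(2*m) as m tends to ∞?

e^(-12)

Write it as [(1 - 6/m)^m]^(2) · (1 - 6/m)^(0). The bracketed term tends to e^(-6) and the second factor to 1, so the limit is e^(-12).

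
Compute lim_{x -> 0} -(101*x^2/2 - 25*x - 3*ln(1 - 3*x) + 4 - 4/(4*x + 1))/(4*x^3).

Substitution gives 0/0 (the numerator vanishes to order 3).
Expand each term to order x^3: the coefficient of x^3 in -4·1/(1 + 4x) is 256 and in -3·ln(1 - 3x) is 27.
Lower-order terms cancel with the polynomial part, so the numerator is (283)·x^3 + o(x^3), and the limit is (283)/(-4) = -283/4.

-283/4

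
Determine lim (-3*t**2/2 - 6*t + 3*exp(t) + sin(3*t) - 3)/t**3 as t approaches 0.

-4

Substitution gives 0/0; apply L'Hôpital's rule 3 times.
After differentiating numerator and denominator 3 times the quotient is (3*e^(t) - 27*cos(3*t))/(6); at t = 0 this is -4.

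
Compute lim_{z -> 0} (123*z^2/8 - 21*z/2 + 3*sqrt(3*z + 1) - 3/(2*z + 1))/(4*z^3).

465/64

Substitution gives 0/0 (the numerator vanishes to order 3).
Expand each term to order z^3: the coefficient of z^3 in -3·1/(1 + 2z) is 24 and in 3·√(1 + 3z) is 81/16.
Lower-order terms cancel with the polynomial part, so the numerator is (465/16)·z^3 + o(z^3), and the limit is (465/16)/(4) = 465/64.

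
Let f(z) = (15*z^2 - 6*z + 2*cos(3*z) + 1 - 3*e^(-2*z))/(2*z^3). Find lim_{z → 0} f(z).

Substitution gives 0/0 (the numerator vanishes to order 3).
Expand each term to order z^3: the coefficient of z^3 in 2·cos(3z) is 0 and in -3·e^(-2z) is 4.
Lower-order terms cancel with the polynomial part, so the numerator is (4)·z^3 + o(z^3), and the limit is (4)/(2) = 2.

2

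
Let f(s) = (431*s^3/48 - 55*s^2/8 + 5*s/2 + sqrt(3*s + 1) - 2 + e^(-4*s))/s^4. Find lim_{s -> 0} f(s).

2881/384

Substitution gives 0/0; apply L'Hôpital's rule 4 times.
After differentiating numerator and denominator 4 times the quotient is (256*e^(-4*s) - 1215/(16*(3*s + 1)^(7/2)))/(24); at s = 0 this is 2881/384.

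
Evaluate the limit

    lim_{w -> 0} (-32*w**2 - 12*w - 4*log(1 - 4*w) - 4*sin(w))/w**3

Substitution gives 0/0 (the numerator vanishes to order 3).
Expand each term to order w^3: the coefficient of w^3 in -4·sin(w) is 2/3 and in -4·ln(1 - 4w) is 256/3.
Lower-order terms cancel with the polynomial part, so the numerator is (86)·w^3 + o(w^3), and the limit is (86)/(1) = 86.

86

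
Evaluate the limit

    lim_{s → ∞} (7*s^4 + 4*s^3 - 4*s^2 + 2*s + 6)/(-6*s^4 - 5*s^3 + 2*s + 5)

Numerator and denominator both have degree 4.
Dividing every term by s^4, all lower-order terms vanish and the limit is the ratio of leading coefficients, 7/(-6) = -7/6.

-7/6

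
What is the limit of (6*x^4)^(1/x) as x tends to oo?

1

Base → ∞ and exponent → 0: an ∞^0 form.
Take logs: (1/x)·ln(6·x^4) = (ln 6 + 4·ln x)/x → 0.
So the limit is e^0 = 1.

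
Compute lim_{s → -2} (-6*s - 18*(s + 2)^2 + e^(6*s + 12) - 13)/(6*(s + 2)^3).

Direct substitution gives 0/0.
Apply L'Hôpital: lim (-36*s + 6*e^(6*s + 12) - 78)/(18*(s + 2)^2), still 0/0.
Apply L'Hôpital: lim (36*e^(6*s + 12) - 36)/(36*s + 72), still 0/0.
After 3 applications of L'Hôpital's rule the quotient is (216*e^(6*s + 12))/(36); substituting s = -2 gives 6.

6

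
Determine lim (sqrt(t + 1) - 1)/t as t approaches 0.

1/2

Substitution gives 0/0. Multiply numerator and denominator by the conjugate √(1 + t) + √1.
The numerator becomes (1 + t) − 1 = t, so the expression simplifies to 1/(√(1 + t) + √1).
Letting t → 0 gives 1/(2√1) = 1/2.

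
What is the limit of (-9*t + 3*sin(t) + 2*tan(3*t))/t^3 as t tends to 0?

Substitution gives 0/0; apply L'Hôpital's rule 3 times.
After differentiating numerator and denominator 3 times the quotient is (-3*cos(t) + 324*tan(3*t)^4 + 432*tan(3*t)^2 + 108)/(6); at t = 0 this is 35/2.

35/2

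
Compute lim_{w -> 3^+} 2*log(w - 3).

-∞

As w → 3⁺, w - 3 → 0⁺ and ln(w - 3) → −∞.
Multiplying by 2 gives -∞.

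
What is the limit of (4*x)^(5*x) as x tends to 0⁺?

1

Base → 0⁺ and exponent → 0⁺: a 0^0 form.
Take logs: 5x·ln(4x). This is 0·(−∞); rewriting as ln(4x)/(1/(5x)) and applying L'Hôpital gives 0.
Hence the limit is e^0 = 1.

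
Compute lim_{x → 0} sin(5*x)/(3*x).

Substitution gives 0/0.
Write it as (5/3)·sin(5x)/(5x); since sin(u)/u → 1, the limit is 5/3.

5/3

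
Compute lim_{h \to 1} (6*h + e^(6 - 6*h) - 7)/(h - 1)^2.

18

Direct substitution gives 0/0.
Apply L'Hôpital: lim (6 - 6*e^(6 - 6*h))/(2*h - 2), still 0/0.
After 2 applications of L'Hôpital's rule the quotient is (36*e^(6 - 6*h))/(2); substituting h = 1 gives 18.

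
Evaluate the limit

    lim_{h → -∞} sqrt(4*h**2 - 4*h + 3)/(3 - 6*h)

1/3

For large |h|, √(4*h^2 - 4*h + 3) ≈ √4·|h| and the denominator ≈ -6h.
Since h → −∞, |h| = −h, giving −√4/(-6) = 1/3.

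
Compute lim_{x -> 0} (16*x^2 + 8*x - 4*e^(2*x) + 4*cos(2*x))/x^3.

Substitution gives 0/0; apply L'Hôpital's rule 3 times.
After differentiating numerator and denominator 3 times the quotient is (-32*e^(2*x) + 32*sin(2*x))/(6); at x = 0 this is -16/3.

-16/3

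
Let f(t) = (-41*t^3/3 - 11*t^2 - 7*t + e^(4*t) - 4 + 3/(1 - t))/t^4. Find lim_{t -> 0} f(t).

41/3

Substitution gives 0/0; apply L'Hôpital's rule 4 times.
After differentiating numerator and denominator 4 times the quotient is (256*e^(4*t) - 72/(t - 1)^5)/(24); at t = 0 this is 41/3.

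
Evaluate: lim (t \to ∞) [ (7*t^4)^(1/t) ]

1

Base → ∞ and exponent → 0: an ∞^0 form.
Take logs: (1/t)·ln(7·t^4) = (ln 7 + 4·ln t)/t → 0.
So the limit is e^0 = 1.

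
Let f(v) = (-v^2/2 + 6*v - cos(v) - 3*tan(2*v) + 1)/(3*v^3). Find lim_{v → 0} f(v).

Substitution gives 0/0 (the numerator vanishes to order 3).
Expand each term to order v^3: the coefficient of v^3 in -3·tan(2v) is -8 and in −cos(v) is 0.
Lower-order terms cancel with the polynomial part, so the numerator is (-8)·v^3 + o(v^3), and the limit is (-8)/(3) = -8/3.

-8/3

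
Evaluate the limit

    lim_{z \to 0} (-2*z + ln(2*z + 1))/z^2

Direct substitution gives 0/0.
Apply L'Hôpital: lim (-2 + 2/(2*z + 1))/(2*z), still 0/0.
After 2 applications of L'Hôpital's rule the quotient is (-4/(2*z + 1)^2)/(2); substituting z = 0 gives -2.

-2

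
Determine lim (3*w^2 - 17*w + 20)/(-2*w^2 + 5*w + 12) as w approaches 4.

-7/11

Direct substitution gives 0/0, so factor. Both numerator and denominator have (w - 4) as a factor.
After cancelling, the expression reduces to (3*w - 5)/(-2*w - 3).
Substituting w = 4 gives -7/11.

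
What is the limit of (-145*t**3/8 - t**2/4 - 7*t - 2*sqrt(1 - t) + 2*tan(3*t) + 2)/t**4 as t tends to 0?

5/64

Substitution gives 0/0; apply L'Hôpital's rule 4 times.
After differentiating numerator and denominator 4 times the quotient is (3888*tan(3*t)^3/cos(3*t)^2 + 2592*tan(3*t)/cos(3*t)^2 + 15/(8*(1 - t)^(7/2)))/(24); at t = 0 this is 5/64.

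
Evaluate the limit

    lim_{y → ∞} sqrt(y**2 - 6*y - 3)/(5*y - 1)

1/5

For large |y|, √(y^2 - 6*y - 3) ≈ √1·|y| and the denominator ≈ 5y.
Since y → +∞, |y| = y, giving √1/(5) = 1/5.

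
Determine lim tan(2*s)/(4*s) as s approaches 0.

1/2

Substitution gives 0/0.
Since tan(u)/u → 1 as u → 0, tan(2s)/(2s) → 1 and the limit is 2/4 = 1/2.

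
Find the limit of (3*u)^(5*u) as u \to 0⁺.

Base → 0⁺ and exponent → 0⁺: a 0^0 form.
Take logs: 5u·ln(3u). This is 0·(−∞); rewriting as ln(3u)/(1/(5u)) and applying L'Hôpital gives 0.
Hence the limit is e^0 = 1.

1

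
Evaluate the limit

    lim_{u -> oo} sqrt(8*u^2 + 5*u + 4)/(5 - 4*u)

For large |u|, √(8*u^2 + 5*u + 4) ≈ √8·|u| and the denominator ≈ -4u.
Since u → +∞, |u| = u, giving √8/(-4) = -√(2)/2.

-√(2)/2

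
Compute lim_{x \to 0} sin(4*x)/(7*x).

Substitution gives 0/0.
Write it as (4/7)·sin(4x)/(4x); since sin(u)/u → 1, the limit is 4/7.

4/7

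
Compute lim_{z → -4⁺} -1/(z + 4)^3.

-∞

As z → -4⁺, (z + 4) → 0⁺, so (z + 4)^3 → 0⁺ and -1/(z + 4)^3 → -∞.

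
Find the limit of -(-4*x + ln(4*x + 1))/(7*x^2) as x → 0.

Direct substitution gives 0/0.
Apply L'Hôpital: lim (-4 + 4/(4*x + 1))/(-14*x), still 0/0.
After 2 applications of L'Hôpital's rule the quotient is (-16/(4*x + 1)^2)/(-14); substituting x = 0 gives 8/7.

8/7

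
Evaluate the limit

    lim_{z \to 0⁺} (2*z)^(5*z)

1

Base → 0⁺ and exponent → 0⁺: a 0^0 form.
Take logs: 5z·ln(2z). This is 0·(−∞); rewriting as ln(2z)/(1/(5z)) and applying L'Hôpital gives 0.
Hence the limit is e^0 = 1.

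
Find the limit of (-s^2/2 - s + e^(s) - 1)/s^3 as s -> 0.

1/6

Direct substitution gives 0/0.
Apply L'Hôpital: lim (-s + e^(s) - 1)/(3*s^2), still 0/0.
Apply L'Hôpital: lim (e^(s) - 1)/(6*s), still 0/0.
After 3 applications of L'Hôpital's rule the quotient is (e^(s))/(6); substituting s = 0 gives 1/6.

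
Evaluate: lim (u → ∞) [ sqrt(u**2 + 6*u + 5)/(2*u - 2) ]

1/2

For large |u|, √(u^2 + 6*u + 5) ≈ √1·|u| and the denominator ≈ 2u.
Since u → +∞, |u| = u, giving √1/(2) = 1/2.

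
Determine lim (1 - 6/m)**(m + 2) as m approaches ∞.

The base → 1 and the exponent → ∞: a 1^∞ form.
Take logarithms: (m + 2)·ln(1 - 6/m). Since ln(1+u) ~ u for small u, this behaves like (m)·(-6/m) → -6.
So the limit is e^(-6).

e^(-6)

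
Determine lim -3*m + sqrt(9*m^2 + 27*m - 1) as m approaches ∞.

An ∞ − ∞ form. Rationalising with the conjugate, the difference becomes (27m - 1) / (√(9*m^2 + 27*m - 1) + 3m).
For large m the denominator behaves like 2·3m, so the quotient tends to 27/6 = 9/2.

9/2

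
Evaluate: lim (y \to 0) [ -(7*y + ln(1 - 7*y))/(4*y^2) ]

49/8

Direct substitution gives 0/0.
Apply L'Hôpital: lim (7 - 7/(1 - 7*y))/(-8*y), still 0/0.
After 2 applications of L'Hôpital's rule the quotient is (-49/(1 - 7*y)^2)/(-8); substituting y = 0 gives 49/8.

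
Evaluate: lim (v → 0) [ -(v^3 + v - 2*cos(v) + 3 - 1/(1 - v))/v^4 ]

13/12

Substitution gives 0/0; apply L'Hôpital's rule 4 times.
After differentiating numerator and denominator 4 times the quotient is (-2*cos(v) + 24/(v - 1)^5)/(-24); at v = 0 this is 13/12.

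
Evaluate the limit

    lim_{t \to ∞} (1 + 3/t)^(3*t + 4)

e^(9)

Write it as [(1 + 3/t)^t]^(3) · (1 + 3/t)^(4). The bracketed term tends to e^(3) and the second factor to 1, so the limit is e^(9).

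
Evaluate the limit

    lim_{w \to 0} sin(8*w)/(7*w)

8/7

Substitution gives 0/0.
Write it as (8/7)·sin(8w)/(8w); since sin(u)/u → 1, the limit is 8/7.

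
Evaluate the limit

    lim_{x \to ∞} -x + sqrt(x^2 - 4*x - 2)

-2

This has the form ∞ − ∞. Multiply and divide by the conjugate √(x^2 - 4*x - 2) + x.
That gives (-4x - 2) / (√(x^2 - 4*x - 2) + x).
Divide numerator and denominator by x: the limit is -4/(2·1) = -2.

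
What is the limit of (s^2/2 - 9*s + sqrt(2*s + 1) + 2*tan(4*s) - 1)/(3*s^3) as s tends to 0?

259/18

Substitution gives 0/0; apply L'Hôpital's rule 3 times.
After differentiating numerator and denominator 3 times the quotient is (768*tan(4*s)^2/cos(4*s)^2 + 256/cos(4*s)^2 + 3/(2*s + 1)^(5/2))/(18); at s = 0 this is 259/18.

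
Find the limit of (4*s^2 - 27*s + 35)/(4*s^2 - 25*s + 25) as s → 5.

Direct substitution gives 0/0, so factor. Both numerator and denominator have (s - 5) as a factor.
After cancelling, the expression reduces to (4*s - 7)/(4*s - 5).
Substituting s = 5 gives 13/15.

13/15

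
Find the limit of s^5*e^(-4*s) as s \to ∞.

Write as s^5/e^{4s}, an ∞/∞ form.
Exponential growth dominates any polynomial, so repeated L'Hôpital (or the standard result) gives 0.

0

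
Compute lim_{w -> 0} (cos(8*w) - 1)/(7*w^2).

-32/7

Direct substitution gives 0/0.
Apply L'Hôpital: lim (-8*sin(8*w))/(14*w), still 0/0.
After 2 applications of L'Hôpital's rule the quotient is (-64*cos(8*w))/(14); substituting w = 0 gives -32/7.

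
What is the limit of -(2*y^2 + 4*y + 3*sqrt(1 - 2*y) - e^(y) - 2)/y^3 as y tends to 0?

5/3

Substitution gives 0/0; apply L'Hôpital's rule 3 times.
After differentiating numerator and denominator 3 times the quotient is (-e^(y) - 9/(1 - 2*y)^(5/2))/(-6); at y = 0 this is 5/3.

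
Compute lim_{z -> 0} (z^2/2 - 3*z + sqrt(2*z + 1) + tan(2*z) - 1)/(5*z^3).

19/30

Substitution gives 0/0; apply L'Hôpital's rule 3 times.
After differentiating numerator and denominator 3 times the quotient is (48*tan(2*z)^2/cos(2*z)^2 + 16/cos(2*z)^2 + 3/(2*z + 1)^(5/2))/(30); at z = 0 this is 19/30.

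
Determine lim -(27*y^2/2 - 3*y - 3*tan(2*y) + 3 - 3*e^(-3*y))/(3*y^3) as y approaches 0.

-11/6

Substitution gives 0/0; apply L'Hôpital's rule 3 times.
After differentiating numerator and denominator 3 times the quotient is (-144*tan(2*y)^4 - 192*tan(2*y)^2 - 48 + 81*e^(-3*y))/(-18); at y = 0 this is -11/6.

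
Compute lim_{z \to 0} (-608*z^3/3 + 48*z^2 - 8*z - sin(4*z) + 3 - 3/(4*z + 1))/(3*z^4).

Substitution gives 0/0; apply L'Hôpital's rule 4 times.
After differentiating numerator and denominator 4 times the quotient is (-256*sin(4*z) - 18432/(4*z + 1)^5)/(72); at z = 0 this is -256.

-256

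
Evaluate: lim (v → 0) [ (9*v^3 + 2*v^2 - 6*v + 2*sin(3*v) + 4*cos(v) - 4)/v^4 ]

1/6

Substitution gives 0/0 (the numerator vanishes to order 4).
Expand each term to order v^4: the coefficient of v^4 in 4·cos(v) is 1/6 and in 2·sin(3v) is 0.
Lower-order terms cancel with the polynomial part, so the numerator is (1/6)·v^4 + o(v^4), and the limit is (1/6)/(1) = 1/6.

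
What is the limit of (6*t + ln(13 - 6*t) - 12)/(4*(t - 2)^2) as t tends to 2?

Direct substitution gives 0/0.
Apply L'Hôpital: lim (6 - 6/(13 - 6*t))/(8*t - 16), still 0/0.
After 2 applications of L'Hôpital's rule the quotient is (-36/(13 - 6*t)^2)/(8); substituting t = 2 gives -9/2.

-9/2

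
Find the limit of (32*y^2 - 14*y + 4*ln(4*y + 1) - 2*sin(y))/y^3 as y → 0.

Substitution gives 0/0 (the numerator vanishes to order 3).
Expand each term to order y^3: the coefficient of y^3 in 4·ln(1 + 4y) is 256/3 and in -2·sin(y) is 1/3.
Lower-order terms cancel with the polynomial part, so the numerator is (257/3)·y^3 + o(y^3), and the limit is (257/3)/(1) = 257/3.

257/3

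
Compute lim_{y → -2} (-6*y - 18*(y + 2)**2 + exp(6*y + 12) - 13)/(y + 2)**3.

36

Direct substitution gives 0/0.
Apply L'Hôpital: lim (-36*y + 6*e^(6*y + 12) - 78)/(3*(y + 2)^2), still 0/0.
Apply L'Hôpital: lim (36*e^(6*y + 12) - 36)/(6*y + 12), still 0/0.
After 3 applications of L'Hôpital's rule the quotient is (216*e^(6*y + 12))/(6); substituting y = -2 gives 36.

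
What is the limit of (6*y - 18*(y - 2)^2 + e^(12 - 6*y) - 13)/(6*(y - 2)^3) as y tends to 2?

-6

Direct substitution gives 0/0.
Apply L'Hôpital: lim (-36*y - 6*e^(12 - 6*y) + 78)/(18*(y - 2)^2), still 0/0.
Apply L'Hôpital: lim (36*e^(12 - 6*y) - 36)/(36*y - 72), still 0/0.
After 3 applications of L'Hôpital's rule the quotient is (-216*e^(12 - 6*y))/(36); substituting y = 2 gives -6.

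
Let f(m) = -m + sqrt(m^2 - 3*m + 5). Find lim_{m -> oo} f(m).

-3/2

This has the form ∞ − ∞. Multiply and divide by the conjugate √(m^2 - 3*m + 5) + m.
That gives (-3m + 5) / (√(m^2 - 3*m + 5) + m).
Divide numerator and denominator by m: the limit is -3/(2·1) = -3/2.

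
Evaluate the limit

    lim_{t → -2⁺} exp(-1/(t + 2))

As t → -2⁺, -1/(t + 2) → −∞, so e^(-1/(t + 2)) → 0.

0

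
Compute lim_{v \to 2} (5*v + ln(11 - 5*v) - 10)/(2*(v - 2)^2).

Direct substitution gives 0/0.
Apply L'Hôpital: lim (5 - 5/(11 - 5*v))/(4*v - 8), still 0/0.
After 2 applications of L'Hôpital's rule the quotient is (-25/(11 - 5*v)^2)/(4); substituting v = 2 gives -25/4.

-25/4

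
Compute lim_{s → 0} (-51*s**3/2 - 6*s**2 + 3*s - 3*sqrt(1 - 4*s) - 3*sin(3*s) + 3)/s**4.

30

Substitution gives 0/0 (the numerator vanishes to order 4).
Expand each term to order s^4: the coefficient of s^4 in -3·√(1 - 4s) is 30 and in -3·sin(3s) is 0.
Lower-order terms cancel with the polynomial part, so the numerator is (30)·s^4 + o(s^4), and the limit is (30)/(1) = 30.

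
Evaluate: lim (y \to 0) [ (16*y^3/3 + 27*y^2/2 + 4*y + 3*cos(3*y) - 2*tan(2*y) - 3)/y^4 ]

Substitution gives 0/0 (the numerator vanishes to order 4).
Expand each term to order y^4: the coefficient of y^4 in 3·cos(3y) is 81/8 and in -2·tan(2y) is 0.
Lower-order terms cancel with the polynomial part, so the numerator is (81/8)·y^4 + o(y^4), and the limit is (81/8)/(1) = 81/8.

81/8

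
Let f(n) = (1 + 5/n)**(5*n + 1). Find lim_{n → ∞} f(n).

e^(25)

The base → 1 and the exponent → ∞: a 1^∞ form.
Take logarithms: (5n + 1)·ln(1 + 5/n). Since ln(1+u) ~ u for small u, this behaves like (5n)·(5/n) → 25.
So the limit is e^(25).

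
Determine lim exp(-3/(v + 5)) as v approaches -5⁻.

As v → -5⁻, -3/(v + 5) → +∞, so e^(-3/(v + 5)) → ∞.

∞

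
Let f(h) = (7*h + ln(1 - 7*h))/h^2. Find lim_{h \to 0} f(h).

Direct substitution gives 0/0.
Apply L'Hôpital: lim (7 - 7/(1 - 7*h))/(2*h), still 0/0.
After 2 applications of L'Hôpital's rule the quotient is (-49/(1 - 7*h)^2)/(2); substituting h = 0 gives -49/2.

-49/2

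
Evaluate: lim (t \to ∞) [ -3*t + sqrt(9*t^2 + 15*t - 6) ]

5/2

This has the form ∞ − ∞. Multiply and divide by the conjugate √(9*t^2 + 15*t - 6) + 3t.
That gives (15t - 6) / (√(9*t^2 + 15*t - 6) + 3t).
Divide numerator and denominator by t: the limit is 15/(2·3) = 5/2.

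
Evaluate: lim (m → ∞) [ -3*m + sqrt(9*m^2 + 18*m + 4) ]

3

This has the form ∞ − ∞. Multiply and divide by the conjugate √(9*m^2 + 18*m + 4) + 3m.
That gives (18m + 4) / (√(9*m^2 + 18*m + 4) + 3m).
Divide numerator and denominator by m: the limit is 18/(2·3) = 3.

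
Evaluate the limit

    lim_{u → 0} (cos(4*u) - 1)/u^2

-8

Direct substitution gives 0/0.
Apply L'Hôpital: lim (-4*sin(4*u))/(2*u), still 0/0.
After 2 applications of L'Hôpital's rule the quotient is (-16*cos(4*u))/(2); substituting u = 0 gives -8.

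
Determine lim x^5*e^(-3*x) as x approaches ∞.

Write as x^5/e^{3x}, an ∞/∞ form.
Exponential growth dominates any polynomial, so repeated L'Hôpital (or the standard result) gives 0.

0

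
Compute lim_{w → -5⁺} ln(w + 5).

-∞

As w → -5⁺, w + 5 → 0⁺ and ln(w + 5) → −∞.
Multiplying by 1 gives -∞.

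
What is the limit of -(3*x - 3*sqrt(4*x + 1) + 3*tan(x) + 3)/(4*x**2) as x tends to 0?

Substitution gives 0/0 (the numerator vanishes to order 2).
Expand each term to order x^2: the coefficient of x^2 in 3·tan(x) is 0 and in -3·√(1 + 4x) is 6.
Lower-order terms cancel with the polynomial part, so the numerator is (6)·x^2 + o(x^2), and the limit is (6)/(-4) = -3/2.

-3/2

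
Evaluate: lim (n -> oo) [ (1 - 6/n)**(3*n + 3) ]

Let L be the limit and take ln: ln L = lim (3n + 3)·ln(1 - 6/n) = lim (3n + 3)·(-6/n + O(1/n²)) = -18.
Hence L = e^(-18).

e^(-18)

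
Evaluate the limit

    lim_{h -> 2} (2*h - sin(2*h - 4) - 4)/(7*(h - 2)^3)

Direct substitution gives 0/0.
Apply L'Hôpital: lim (2 - 2*cos(2*h - 4))/(21*(h - 2)^2), still 0/0.
Apply L'Hôpital: lim (4*sin(2*h - 4))/(42*h - 84), still 0/0.
After 3 applications of L'Hôpital's rule the quotient is (8*cos(2*h - 4))/(42); substituting h = 2 gives 4/21.

4/21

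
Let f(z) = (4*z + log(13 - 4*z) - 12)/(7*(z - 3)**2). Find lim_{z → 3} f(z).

-8/7

Direct substitution gives 0/0.
Apply L'Hôpital: lim (4 - 4/(13 - 4*z))/(14*z - 42), still 0/0.
After 2 applications of L'Hôpital's rule the quotient is (-16/(13 - 4*z)^2)/(14); substituting z = 3 gives -8/7.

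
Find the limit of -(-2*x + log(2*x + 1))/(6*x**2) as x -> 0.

Direct substitution gives 0/0.
Apply L'Hôpital: lim (-2 + 2/(2*x + 1))/(-12*x), still 0/0.
After 2 applications of L'Hôpital's rule the quotient is (-4/(2*x + 1)^2)/(-12); substituting x = 0 gives 1/3.

1/3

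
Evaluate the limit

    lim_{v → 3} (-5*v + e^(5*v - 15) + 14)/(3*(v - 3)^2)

Direct substitution gives 0/0.
Apply L'Hôpital: lim (5*e^(5*v - 15) - 5)/(6*v - 18), still 0/0.
After 2 applications of L'Hôpital's rule the quotient is (25*e^(5*v - 15))/(6); substituting v = 3 gives 25/6.

25/6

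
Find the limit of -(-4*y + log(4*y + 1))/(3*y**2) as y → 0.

Direct substitution gives 0/0.
Apply L'Hôpital: lim (-4 + 4/(4*y + 1))/(-6*y), still 0/0.
After 2 applications of L'Hôpital's rule the quotient is (-16/(4*y + 1)^2)/(-6); substituting y = 0 gives 8/3.

8/3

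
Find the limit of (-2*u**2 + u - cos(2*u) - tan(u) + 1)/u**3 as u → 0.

Substitution gives 0/0 (the numerator vanishes to order 3).
Expand each term to order u^3: the coefficient of u^3 in −cos(2u) is 0 and in −tan(u) is -1/3.
Lower-order terms cancel with the polynomial part, so the numerator is (-1/3)·u^3 + o(u^3), and the limit is (-1/3)/(1) = -1/3.

-1/3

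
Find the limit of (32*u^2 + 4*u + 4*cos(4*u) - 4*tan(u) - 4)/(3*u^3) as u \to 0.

-4/9

Substitution gives 0/0; apply L'Hôpital's rule 3 times.
After differentiating numerator and denominator 3 times the quotient is (256*sin(4*u) - 24*tan(u)^4 - 32*tan(u)^2 - 8)/(18); at u = 0 this is -4/9.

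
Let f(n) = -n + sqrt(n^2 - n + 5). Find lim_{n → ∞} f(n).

This has the form ∞ − ∞. Multiply and divide by the conjugate √(n^2 - n + 5) + n.
That gives (-n + 5) / (√(n^2 - n + 5) + n).
Divide numerator and denominator by n: the limit is -1/(2·1) = -1/2.

-1/2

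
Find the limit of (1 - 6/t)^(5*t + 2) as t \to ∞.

e^(-30)

Let L be the limit and take ln: ln L = lim (5t + 2)·ln(1 - 6/t) = lim (5t + 2)·(-6/t + O(1/t²)) = -30.
Hence L = e^(-30).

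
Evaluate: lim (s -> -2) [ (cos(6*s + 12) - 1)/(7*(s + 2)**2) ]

Direct substitution gives 0/0.
Apply L'Hôpital: lim (-6*sin(6*s + 12))/(14*s + 28), still 0/0.
After 2 applications of L'Hôpital's rule the quotient is (-36*cos(6*s + 12))/(14); substituting s = -2 gives -18/7.

-18/7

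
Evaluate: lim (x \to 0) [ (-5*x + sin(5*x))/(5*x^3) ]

-25/6

Direct substitution gives 0/0.
Apply L'Hôpital: lim (5*cos(5*x) - 5)/(15*x^2), still 0/0.
Apply L'Hôpital: lim (-25*sin(5*x))/(30*x), still 0/0.
After 3 applications of L'Hôpital's rule the quotient is (-125*cos(5*x))/(30); substituting x = 0 gives -25/6.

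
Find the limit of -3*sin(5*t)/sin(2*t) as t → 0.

Substitution gives 0/0.
Divide numerator and denominator by t: sin(5t)/t → 5 and sin(2t)/t → 2, so the limit is -3·5/2 = -15/2.

-15/2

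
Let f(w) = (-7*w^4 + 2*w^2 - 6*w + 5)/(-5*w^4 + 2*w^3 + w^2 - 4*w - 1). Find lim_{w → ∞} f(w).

Numerator and denominator both have degree 4.
Dividing every term by w^4, all lower-order terms vanish and the limit is the ratio of leading coefficients, -7/(-5) = 7/5.

7/5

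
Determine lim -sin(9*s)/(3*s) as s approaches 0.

-3

Substitution gives 0/0.
Write it as (9/(-3))·sin(9s)/(9s); since sin(u)/u → 1, the limit is -3.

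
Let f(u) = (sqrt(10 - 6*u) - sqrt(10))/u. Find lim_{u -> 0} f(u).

Substitution gives 0/0. Multiply numerator and denominator by the conjugate √(10 - 6u) + √10.
The numerator becomes (10 - 6u) − 10 = -6u, so the expression simplifies to -6/(√(10 - 6u) + √10).
Letting u → 0 gives -6/(2√10) = -3*√(10)/10.

-3*√(10)/10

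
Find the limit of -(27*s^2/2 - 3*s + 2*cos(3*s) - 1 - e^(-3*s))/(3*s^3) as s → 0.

-3/2

Substitution gives 0/0 (the numerator vanishes to order 3).
Expand each term to order s^3: the coefficient of s^3 in −e^(-3s) is 9/2 and in 2·cos(3s) is 0.
Lower-order terms cancel with the polynomial part, so the numerator is (9/2)·s^3 + o(s^3), and the limit is (9/2)/(-3) = -3/2.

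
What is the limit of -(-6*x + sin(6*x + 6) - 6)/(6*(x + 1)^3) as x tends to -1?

6

Direct substitution gives 0/0.
Apply L'Hôpital: lim (6*cos(6*x + 6) - 6)/(-18*(x + 1)^2), still 0/0.
Apply L'Hôpital: lim (-36*sin(6*x + 6))/(-36*x - 36), still 0/0.
After 3 applications of L'Hôpital's rule the quotient is (-216*cos(6*x + 6))/(-36); substituting x = -1 gives 6.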